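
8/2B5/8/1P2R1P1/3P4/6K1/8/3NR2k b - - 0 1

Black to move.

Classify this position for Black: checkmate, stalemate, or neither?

Black to move; black king on h1.
In check: yes, from the white rook on e1.
King squares — g1: attacked by Re1; g2: attacked by Kg3; h2: attacked by Kg3.
Legal moves for Black: none.
In check with no legal moves → checkmate.

checkmate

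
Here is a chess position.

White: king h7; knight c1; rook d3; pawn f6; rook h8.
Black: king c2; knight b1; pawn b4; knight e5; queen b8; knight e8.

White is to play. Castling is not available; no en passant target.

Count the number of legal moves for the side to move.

23

White to move; king on h7.
In check: no.
Legal moves: Rg8, Rf8, Rxe8, Kg8, Kh6, Rd8, Rd7, Rd6, Rd5, Rd4, Rh3, Rg3, Rf3, Re3, Rc3+, Rb3, Ra3, Rd2+, Rd1, Nb3, Ne2, Na2, f7.
Count: 23.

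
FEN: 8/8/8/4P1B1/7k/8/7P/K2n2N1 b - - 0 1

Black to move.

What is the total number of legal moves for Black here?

Black to move; king on h4.
In check: yes, from the white bishop on g5.
Legal moves: Kh5, Kxg5, Kg4.
Count: 3.

3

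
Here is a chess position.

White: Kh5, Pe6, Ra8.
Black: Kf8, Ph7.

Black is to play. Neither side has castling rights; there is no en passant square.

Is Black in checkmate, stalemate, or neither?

neither

Black to move; black king on f8.
In check: yes, from the white rook on a8.
King squares — e7: available; f7: attacked by Pe6; g7: available; e8: attacked by Ra8; g8: attacked by Ra8.
Legal moves for Black: Kg7, Ke7.
Black is in check but has 2 legal moves → neither.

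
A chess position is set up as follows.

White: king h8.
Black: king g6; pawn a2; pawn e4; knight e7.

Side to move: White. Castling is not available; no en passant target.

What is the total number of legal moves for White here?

0

White to move; king on h8.
In check: no.
Legal moves: none.
Count: 0.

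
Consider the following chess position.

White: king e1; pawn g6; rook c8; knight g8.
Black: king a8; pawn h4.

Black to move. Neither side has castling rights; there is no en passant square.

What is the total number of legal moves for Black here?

Black to move; king on a8.
In check: yes, from the white rook on c8.
Legal moves: Kb7, Ka7.
Count: 2.

2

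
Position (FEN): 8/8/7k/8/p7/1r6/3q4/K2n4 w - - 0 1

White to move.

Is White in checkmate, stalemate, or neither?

White to move; white king on a1.
In check: no.
King squares — b1: attacked by Rb3; a2: attacked by Qd2; b2: attacked by Nd1.
Legal moves for White: none.
Not in check and no legal moves → stalemate.

stalemate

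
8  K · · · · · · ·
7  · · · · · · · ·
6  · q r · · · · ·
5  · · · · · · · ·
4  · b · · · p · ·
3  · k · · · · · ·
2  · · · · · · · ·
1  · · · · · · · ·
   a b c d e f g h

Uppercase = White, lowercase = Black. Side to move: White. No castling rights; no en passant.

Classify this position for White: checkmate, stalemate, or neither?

stalemate

White to move; white king on a8.
In check: no.
King squares — a7: attacked by Qb6; b7: attacked by Qb6; b8: attacked by Qb6.
Legal moves for White: none.
Not in check and no legal moves → stalemate.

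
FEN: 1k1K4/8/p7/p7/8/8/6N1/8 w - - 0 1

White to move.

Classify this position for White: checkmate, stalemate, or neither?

neither

White to move; white king on d8.
In check: no.
Legal moves for White: Ke8, Ke7, Kd7, Nh4, Nf4, Ne3, Ne1.
White has 7 legal moves and is not in check → neither.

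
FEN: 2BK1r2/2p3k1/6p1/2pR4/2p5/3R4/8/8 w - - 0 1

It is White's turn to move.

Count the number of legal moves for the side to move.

3

White to move; king on d8.
In check: yes, from the black rook on f8.
Legal moves: Ke7, Kd7, Kxc7.
Count: 3.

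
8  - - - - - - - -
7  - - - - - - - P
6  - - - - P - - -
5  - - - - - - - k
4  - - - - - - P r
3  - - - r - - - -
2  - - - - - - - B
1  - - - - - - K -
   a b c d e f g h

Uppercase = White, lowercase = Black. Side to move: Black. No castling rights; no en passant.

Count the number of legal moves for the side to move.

Black to move; king on h5.
In check: yes, from the white pawn on g4.
Legal moves: Kh6, Kg6, Kg5, Kxg4, Rxg4+.
Count: 5.

5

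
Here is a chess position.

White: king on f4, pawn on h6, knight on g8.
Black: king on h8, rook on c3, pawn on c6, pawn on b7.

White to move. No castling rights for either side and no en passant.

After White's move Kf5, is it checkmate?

After Kf5: black king on h8; in check: no.
Black is not in check, so this cannot be checkmate.

no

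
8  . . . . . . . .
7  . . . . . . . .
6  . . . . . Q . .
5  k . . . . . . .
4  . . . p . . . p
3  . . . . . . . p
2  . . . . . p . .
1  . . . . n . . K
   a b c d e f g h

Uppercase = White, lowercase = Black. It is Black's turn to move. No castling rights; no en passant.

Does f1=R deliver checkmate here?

After f1=R: white king on h1; in check: yes, from the black rook on f1.
White has 2 legal replies: Kh2, Qxf1.
In check but a legal move exists → not checkmate.

no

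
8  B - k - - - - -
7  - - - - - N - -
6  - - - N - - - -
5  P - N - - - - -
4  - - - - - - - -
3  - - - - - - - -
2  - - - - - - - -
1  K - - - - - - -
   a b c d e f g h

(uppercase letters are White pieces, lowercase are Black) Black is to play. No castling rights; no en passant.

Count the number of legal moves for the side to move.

Black to move; king on c8.
In check: yes, from the white knight on d6.
Legal moves: Kb8, Kc7.
Count: 2.

2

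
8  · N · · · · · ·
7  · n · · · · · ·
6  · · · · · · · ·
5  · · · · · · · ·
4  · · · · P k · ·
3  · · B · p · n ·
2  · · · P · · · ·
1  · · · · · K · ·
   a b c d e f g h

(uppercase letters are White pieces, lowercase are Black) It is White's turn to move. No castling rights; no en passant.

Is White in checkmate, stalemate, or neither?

neither

White to move; white king on f1.
In check: yes, from the black knight on g3.
King squares — e1: available; g1: available; e2: attacked by Ng3; f2: attacked by Pe3; g2: available.
Legal moves for White: Kg2, Kg1, Ke1.
White is in check but has 3 legal moves → neither.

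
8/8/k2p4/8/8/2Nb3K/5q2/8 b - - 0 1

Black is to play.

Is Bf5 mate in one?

After Bf5: white king on h3; in check: yes, from the black bishop on f5.
King squares — g2: attacked by Qf2; h2: attacked by Qf2; g3: attacked by Qf2; g4: attacked by Bf5; h4: attacked by Qf2.
White has no legal moves → checkmate.

yes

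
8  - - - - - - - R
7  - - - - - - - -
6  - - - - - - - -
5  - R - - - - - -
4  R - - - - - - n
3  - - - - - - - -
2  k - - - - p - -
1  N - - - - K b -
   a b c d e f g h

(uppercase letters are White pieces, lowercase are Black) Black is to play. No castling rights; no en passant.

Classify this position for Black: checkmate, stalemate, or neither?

checkmate

Black to move; black king on a2.
In check: yes, from the white rook on a4.
King squares — a1: attacked by Ra4; b1: attacked by Rb5; b2: attacked by Rb5; a3: attacked by Ra4; b3: attacked by Na1.
Legal moves for Black: none.
In check with no legal moves → checkmate.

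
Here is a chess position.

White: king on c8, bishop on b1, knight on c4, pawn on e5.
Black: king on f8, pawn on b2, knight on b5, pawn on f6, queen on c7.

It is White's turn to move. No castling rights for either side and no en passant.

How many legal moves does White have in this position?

White to move; king on c8.
In check: yes, from the black queen on c7.
Legal moves: none.
Count: 0.

0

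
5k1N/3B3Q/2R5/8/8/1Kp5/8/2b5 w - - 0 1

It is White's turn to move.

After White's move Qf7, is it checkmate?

After Qf7: black king on f8; in check: yes, from the white queen on f7.
King squares — e7: attacked by Qf7; f7: attacked by Nh8; g7: attacked by Qf7; e8: attacked by Bd7; g8: attacked by Qf7.
Black has no legal moves → checkmate.

yes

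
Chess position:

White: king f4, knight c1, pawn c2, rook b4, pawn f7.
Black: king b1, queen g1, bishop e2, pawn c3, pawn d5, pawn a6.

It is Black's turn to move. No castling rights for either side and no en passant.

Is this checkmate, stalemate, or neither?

neither

Black to move; black king on b1.
In check: yes, from the white rook on b4.
Legal moves for Black: Kxc2, Kxc1, Ka1.
Black is in check but has 3 legal moves → neither.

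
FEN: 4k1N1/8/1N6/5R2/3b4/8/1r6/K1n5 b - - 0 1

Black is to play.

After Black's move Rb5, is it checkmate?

yes

After Rb5: white king on a1; in check: yes, from the black bishop on d4.
King squares — b1: attacked by Rb5; a2: attacked by Nc1; b2: attacked by Bd4.
White has no legal moves → checkmate.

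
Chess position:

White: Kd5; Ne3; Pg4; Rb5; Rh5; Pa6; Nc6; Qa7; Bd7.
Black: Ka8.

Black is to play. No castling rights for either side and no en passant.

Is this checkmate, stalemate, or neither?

checkmate

Black to move; black king on a8.
In check: yes, from the white queen on a7.
King squares — a7: attacked by Nc6; b7: attacked by Rb5; b8: attacked by Rb5.
Legal moves for Black: none.
In check with no legal moves → checkmate.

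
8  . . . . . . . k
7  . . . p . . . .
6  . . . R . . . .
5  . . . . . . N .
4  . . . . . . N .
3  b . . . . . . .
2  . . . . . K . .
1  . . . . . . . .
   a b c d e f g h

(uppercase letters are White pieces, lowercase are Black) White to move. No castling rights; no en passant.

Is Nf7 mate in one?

After Nf7: black king on h8; in check: yes, from the white knight on f7.
Black has 3 legal replies: Kg8, Kh7, Kg7.
In check but a legal move exists → not checkmate.

no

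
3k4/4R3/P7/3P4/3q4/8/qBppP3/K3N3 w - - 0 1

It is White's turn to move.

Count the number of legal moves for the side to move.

1

White to move; king on a1.
In check: yes, from the black queen on a2.
Legal moves: Kxa2.
Count: 1.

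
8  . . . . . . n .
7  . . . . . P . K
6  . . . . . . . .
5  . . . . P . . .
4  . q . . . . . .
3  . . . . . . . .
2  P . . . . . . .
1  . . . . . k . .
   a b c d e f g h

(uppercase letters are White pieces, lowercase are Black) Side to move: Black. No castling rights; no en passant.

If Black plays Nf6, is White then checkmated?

no

After Nf6: white king on h7; in check: yes, from the black knight on f6.
White has 5 legal replies: Kh8, Kg7, Kh6, Kg6, exf6.
In check but a legal move exists → not checkmate.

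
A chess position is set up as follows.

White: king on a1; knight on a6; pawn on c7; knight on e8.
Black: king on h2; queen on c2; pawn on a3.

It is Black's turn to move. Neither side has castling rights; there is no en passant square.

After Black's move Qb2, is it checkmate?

After Qb2: white king on a1; in check: yes, from the black queen on b2.
King squares — b1: attacked by Qb2; a2: attacked by Qb2; b2: attacked by Pa3.
White has no legal moves → checkmate.

yes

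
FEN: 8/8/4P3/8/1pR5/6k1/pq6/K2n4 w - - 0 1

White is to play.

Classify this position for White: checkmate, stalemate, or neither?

checkmate

White to move; white king on a1.
In check: yes, from the black queen on b2.
King squares — b1: attacked by Pa2; a2: attacked by Qb2; b2: attacked by Nd1.
Legal moves for White: none.
In check with no legal moves → checkmate.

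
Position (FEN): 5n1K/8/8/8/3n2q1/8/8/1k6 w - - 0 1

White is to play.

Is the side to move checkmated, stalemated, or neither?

stalemate

White to move; white king on h8.
In check: no.
King squares — g7: attacked by Qg4; h7: attacked by Nf8; g8: attacked by Qg4.
Legal moves for White: none.
Not in check and no legal moves → stalemate.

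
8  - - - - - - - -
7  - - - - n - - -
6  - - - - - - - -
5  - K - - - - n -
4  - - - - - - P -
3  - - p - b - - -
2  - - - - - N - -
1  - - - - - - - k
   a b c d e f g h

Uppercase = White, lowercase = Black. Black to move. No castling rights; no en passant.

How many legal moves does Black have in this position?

Black to move; king on h1.
In check: yes, from the white knight on f2.
Legal moves: Kh2, Kg2, Kg1, Bxf2.
Count: 4.

4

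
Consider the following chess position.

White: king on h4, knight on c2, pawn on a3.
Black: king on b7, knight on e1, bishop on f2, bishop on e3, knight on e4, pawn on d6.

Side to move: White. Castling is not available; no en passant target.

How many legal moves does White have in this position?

3

White to move; king on h4.
In check: yes, from the black bishop on f2.
Legal moves: Kh5, Kg4, Kh3.
Count: 3.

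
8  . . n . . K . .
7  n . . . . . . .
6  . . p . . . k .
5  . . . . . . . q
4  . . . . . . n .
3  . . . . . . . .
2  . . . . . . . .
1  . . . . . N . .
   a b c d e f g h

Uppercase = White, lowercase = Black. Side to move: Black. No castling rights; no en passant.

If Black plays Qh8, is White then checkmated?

yes

After Qh8: white king on f8; in check: yes, from the black queen on h8.
King squares — e7: attacked by Nc8; f7: attacked by Kg6; g7: attacked by Kg6; e8: attacked by Qh8; g8: attacked by Qh8.
White has no legal moves → checkmate.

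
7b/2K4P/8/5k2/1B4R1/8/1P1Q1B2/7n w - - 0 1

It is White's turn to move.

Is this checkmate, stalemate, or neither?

neither

White to move; white king on c7.
In check: no.
Legal moves for White include: Kd8, Kc8, Kb8, Kd7, Kb7, Kd6, Kc6, Kb6, Rg8, Rg7, Rg6, Rg5+, Rh4, Rf4+, Re4, Rd4, Rc4, Rg3, ... (list truncated; more exist).
White has legal moves and is not in check → neither.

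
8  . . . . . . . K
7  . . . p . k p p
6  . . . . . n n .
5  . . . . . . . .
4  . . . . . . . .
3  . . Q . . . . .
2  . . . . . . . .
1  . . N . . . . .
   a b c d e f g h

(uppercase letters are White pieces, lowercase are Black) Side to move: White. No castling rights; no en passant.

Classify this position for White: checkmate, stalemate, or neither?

checkmate

White to move; white king on h8.
In check: yes, from the black knight on g6.
King squares — g7: attacked by Kf7; h7: attacked by Nf6; g8: attacked by Nf6.
Legal moves for White: none.
In check with no legal moves → checkmate.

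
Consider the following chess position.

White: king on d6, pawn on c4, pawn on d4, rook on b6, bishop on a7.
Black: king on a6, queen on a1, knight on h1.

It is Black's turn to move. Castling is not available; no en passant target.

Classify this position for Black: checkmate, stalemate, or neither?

neither

Black to move; black king on a6.
In check: yes, from the white rook on b6.
King squares — a5: available; b5: attacked by Pc4; b6: attacked by Ba7; a7: available; b7: attacked by Rb6.
Legal moves for Black: Kxa7, Ka5.
Black is in check but has 2 legal moves → neither.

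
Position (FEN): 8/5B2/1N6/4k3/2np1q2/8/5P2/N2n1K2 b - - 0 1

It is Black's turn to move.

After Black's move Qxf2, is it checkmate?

After Qxf2: white king on f1; in check: yes, from the black queen on f2.
King squares — e1: attacked by Qf2; g1: attacked by Qf2; e2: attacked by Qf2; f2: attacked by Nd1; g2: attacked by Qf2.
White has no legal moves → checkmate.

yes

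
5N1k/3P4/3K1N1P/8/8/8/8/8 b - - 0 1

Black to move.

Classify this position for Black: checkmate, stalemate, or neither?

stalemate

Black to move; black king on h8.
In check: no.
King squares — g7: attacked by Ph6; h7: attacked by Nf6; g8: attacked by Nf6.
Legal moves for Black: none.
Not in check and no legal moves → stalemate.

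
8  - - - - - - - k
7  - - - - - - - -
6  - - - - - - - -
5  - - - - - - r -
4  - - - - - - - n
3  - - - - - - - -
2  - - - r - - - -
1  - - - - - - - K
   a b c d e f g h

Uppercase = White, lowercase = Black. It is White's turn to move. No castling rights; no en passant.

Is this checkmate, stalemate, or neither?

stalemate

White to move; white king on h1.
In check: no.
King squares — g1: attacked by Rg5; g2: attacked by Rd2; h2: attacked by Rd2.
Legal moves for White: none.
Not in check and no legal moves → stalemate.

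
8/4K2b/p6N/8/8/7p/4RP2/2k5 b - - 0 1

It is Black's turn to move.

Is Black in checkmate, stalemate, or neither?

Black to move; black king on c1.
In check: no.
Legal moves for Black: Bg8, Bg6, Bf5, Be4, Bd3, Bc2, Bb1, Kd1, Kb1, a5, h2.
Black has 11 legal moves and is not in check → neither.

neither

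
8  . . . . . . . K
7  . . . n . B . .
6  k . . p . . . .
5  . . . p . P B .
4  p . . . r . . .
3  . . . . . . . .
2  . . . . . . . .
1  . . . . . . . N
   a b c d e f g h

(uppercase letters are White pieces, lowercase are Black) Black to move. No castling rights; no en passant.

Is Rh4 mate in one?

After Rh4: white king on h8; in check: yes, from the black rook on h4.
White has 5 legal replies: Kg8, Kg7, Bh5, Bh6, Bxh4.
In check but a legal move exists → not checkmate.

no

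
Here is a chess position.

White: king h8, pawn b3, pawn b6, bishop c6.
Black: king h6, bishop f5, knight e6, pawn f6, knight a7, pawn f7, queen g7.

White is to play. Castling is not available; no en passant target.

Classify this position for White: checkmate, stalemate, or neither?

White to move; white king on h8.
In check: yes, from the black queen on g7.
King squares — g7: attacked by Ne6; h7: attacked by Bf5; g8: attacked by Qg7.
Legal moves for White: none.
In check with no legal moves → checkmate.

checkmate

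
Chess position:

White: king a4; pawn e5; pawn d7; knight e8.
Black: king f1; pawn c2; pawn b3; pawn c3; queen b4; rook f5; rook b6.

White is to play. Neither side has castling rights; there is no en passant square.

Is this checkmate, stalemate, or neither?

White to move; white king on a4.
In check: yes, from the black queen on b4.
King squares — a3: attacked by Qb4; b3: attacked by Qb4; b4: attacked by Rb6; a5: attacked by Qb4; b5: attacked by Qb4.
Legal moves for White: none.
In check with no legal moves → checkmate.

checkmate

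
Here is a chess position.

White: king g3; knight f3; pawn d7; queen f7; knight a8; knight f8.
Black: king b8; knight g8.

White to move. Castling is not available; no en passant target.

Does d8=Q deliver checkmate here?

After d8=Q: black king on b8; in check: yes, from the white queen on d8.
King squares — a7: attacked by Qf7; b7: attacked by Qf7; c7: attacked by Qf7; a8: attacked by Qd8; c8: attacked by Qd8.
Black has no legal moves → checkmate.

yes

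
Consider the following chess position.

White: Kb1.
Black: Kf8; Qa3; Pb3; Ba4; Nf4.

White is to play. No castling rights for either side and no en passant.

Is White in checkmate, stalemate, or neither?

stalemate

White to move; white king on b1.
In check: no.
King squares — a1: attacked by Qa3; c1: attacked by Qa3; a2: attacked by Qa3; b2: attacked by Qa3; c2: attacked by Pb3.
Legal moves for White: none.
Not in check and no legal moves → stalemate.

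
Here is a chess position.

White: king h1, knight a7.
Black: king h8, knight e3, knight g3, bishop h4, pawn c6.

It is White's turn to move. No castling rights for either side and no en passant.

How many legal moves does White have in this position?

2

White to move; king on h1.
In check: yes, from the black knight on g3.
Legal moves: Kh2, Kg1.
Count: 2.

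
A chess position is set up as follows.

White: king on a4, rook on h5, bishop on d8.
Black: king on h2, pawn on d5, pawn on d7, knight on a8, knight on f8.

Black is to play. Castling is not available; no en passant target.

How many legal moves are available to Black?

3

Black to move; king on h2.
In check: yes, from the white rook on h5.
Legal moves: Kg3, Kg2, Kg1.
Count: 3.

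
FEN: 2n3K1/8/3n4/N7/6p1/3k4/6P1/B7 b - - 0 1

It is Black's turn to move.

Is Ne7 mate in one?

After Ne7: white king on g8; in check: yes, from the black knight on e7.
White has 4 legal replies: Kh8, Kf8, Kh7, Kg7.
In check but a legal move exists → not checkmate.

no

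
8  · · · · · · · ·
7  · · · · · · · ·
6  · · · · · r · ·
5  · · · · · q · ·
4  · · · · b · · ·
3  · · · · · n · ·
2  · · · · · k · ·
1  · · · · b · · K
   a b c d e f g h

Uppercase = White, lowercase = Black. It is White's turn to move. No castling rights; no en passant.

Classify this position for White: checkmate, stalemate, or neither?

stalemate

White to move; white king on h1.
In check: no.
King squares — g1: attacked by Kf2; g2: attacked by Kf2; h2: attacked by Nf3.
Legal moves for White: none.
Not in check and no legal moves → stalemate.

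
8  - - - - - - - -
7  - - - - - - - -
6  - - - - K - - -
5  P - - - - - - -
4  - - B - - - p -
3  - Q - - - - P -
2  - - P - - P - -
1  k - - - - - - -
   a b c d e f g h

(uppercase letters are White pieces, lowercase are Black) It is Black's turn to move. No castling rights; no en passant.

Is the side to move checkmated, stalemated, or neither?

stalemate

Black to move; black king on a1.
In check: no.
King squares — b1: attacked by Qb3; a2: attacked by Qb3; b2: attacked by Qb3.
Legal moves for Black: none.
Not in check and no legal moves → stalemate.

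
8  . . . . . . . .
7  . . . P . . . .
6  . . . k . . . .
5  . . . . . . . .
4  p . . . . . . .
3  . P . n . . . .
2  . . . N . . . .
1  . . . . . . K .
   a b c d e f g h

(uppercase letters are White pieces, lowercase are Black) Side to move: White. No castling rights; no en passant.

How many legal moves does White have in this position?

White to move; king on g1.
In check: no.
Legal moves: Ne4+, Nc4+, Nf3, Nf1, Nb1, Kh2, Kg2, Kh1, Kf1, bxa4, d8=Q+, d8=R+, d8=B, d8=N, b4.
Count: 15.

15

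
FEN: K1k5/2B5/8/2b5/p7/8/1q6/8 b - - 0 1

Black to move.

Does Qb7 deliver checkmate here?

After Qb7: white king on a8; in check: yes, from the black queen on b7.
King squares — a7: attacked by Bc5; b7: attacked by Kc8; b8: attacked by Qb7.
White has no legal moves → checkmate.

yes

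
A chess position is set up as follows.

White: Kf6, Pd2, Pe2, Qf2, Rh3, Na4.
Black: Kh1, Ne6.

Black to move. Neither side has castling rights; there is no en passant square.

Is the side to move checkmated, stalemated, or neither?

checkmate

Black to move; black king on h1.
In check: yes, from the white rook on h3.
King squares — g1: attacked by Qf2; g2: attacked by Qf2; h2: attacked by Qf2.
Legal moves for Black: none.
In check with no legal moves → checkmate.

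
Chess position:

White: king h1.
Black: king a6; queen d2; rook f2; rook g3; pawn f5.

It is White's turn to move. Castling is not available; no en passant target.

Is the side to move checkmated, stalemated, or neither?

stalemate

White to move; white king on h1.
In check: no.
King squares — g1: attacked by Rg3; g2: attacked by Rf2; h2: attacked by Rf2.
Legal moves for White: none.
Not in check and no legal moves → stalemate.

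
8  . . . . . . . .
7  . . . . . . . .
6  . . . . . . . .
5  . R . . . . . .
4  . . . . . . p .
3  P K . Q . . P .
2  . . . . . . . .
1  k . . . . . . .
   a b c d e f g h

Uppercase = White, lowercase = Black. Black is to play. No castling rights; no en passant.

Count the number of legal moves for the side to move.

Black to move; king on a1.
In check: no.
Legal moves: none.
Count: 0.

0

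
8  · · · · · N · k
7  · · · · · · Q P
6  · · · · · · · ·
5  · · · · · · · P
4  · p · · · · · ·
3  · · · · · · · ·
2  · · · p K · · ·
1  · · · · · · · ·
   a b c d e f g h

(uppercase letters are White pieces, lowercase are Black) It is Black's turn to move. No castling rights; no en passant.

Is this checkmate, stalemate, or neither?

neither

Black to move; black king on h8.
In check: yes, from the white queen on g7.
King squares — g7: available; h7: attacked by Qg7; g8: attacked by Qg7.
Legal moves for Black: Kxg7.
Black is in check but has 1 legal move → neither.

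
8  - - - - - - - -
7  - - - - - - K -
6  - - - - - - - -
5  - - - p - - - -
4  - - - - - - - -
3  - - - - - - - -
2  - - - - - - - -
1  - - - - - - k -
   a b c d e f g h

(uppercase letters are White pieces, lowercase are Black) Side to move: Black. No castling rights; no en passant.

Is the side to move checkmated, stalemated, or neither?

Black to move; black king on g1.
In check: no.
Legal moves for Black: Kh2, Kg2, Kf2, Kh1, Kf1, d4.
Black has 6 legal moves and is not in check → neither.

neither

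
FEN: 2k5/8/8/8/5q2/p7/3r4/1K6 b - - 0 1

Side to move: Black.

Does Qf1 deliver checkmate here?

After Qf1: white king on b1; in check: yes, from the black queen on f1.
King squares — a1: attacked by Qf1; c1: attacked by Qf1; a2: attacked by Rd2; b2: attacked by Rd2; c2: attacked by Rd2.
White has no legal moves → checkmate.

yes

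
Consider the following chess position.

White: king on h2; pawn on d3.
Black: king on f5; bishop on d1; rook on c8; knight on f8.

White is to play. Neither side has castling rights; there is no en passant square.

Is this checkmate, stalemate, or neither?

White to move; white king on h2.
In check: no.
Legal moves for White: Kh3, Kg3, Kg2, Kh1, Kg1, d4.
White has 6 legal moves and is not in check → neither.

neither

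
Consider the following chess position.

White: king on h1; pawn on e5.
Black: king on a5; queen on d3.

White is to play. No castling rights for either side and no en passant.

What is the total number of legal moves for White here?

4

White to move; king on h1.
In check: no.
Legal moves: Kh2, Kg2, Kg1, e6.
Count: 4.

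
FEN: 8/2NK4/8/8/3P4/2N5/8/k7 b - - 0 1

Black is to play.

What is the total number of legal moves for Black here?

1

Black to move; king on a1.
In check: no.
Legal moves: Kb2.
Count: 1.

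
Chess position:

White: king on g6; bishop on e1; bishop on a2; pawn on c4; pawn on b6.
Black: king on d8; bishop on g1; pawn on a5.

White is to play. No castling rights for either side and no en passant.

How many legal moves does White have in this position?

19

White to move; king on g6.
In check: no.
Legal moves: Kh7, Kg7, Kf7, Kh6, Kf6, Kh5, Kg5, Kf5, Bb3, Bb1, Bxa5, Bh4+, Bb4, Bg3, Bc3, Bf2, Bd2, b7, c5.
Count: 19.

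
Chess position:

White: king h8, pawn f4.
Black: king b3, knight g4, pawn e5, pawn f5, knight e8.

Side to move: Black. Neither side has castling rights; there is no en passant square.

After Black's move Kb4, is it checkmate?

After Kb4: white king on h8; in check: no.
White is not in check, so this cannot be checkmate.

no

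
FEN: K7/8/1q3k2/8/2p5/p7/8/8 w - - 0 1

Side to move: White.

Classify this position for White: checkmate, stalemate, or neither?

White to move; white king on a8.
In check: no.
King squares — a7: attacked by Qb6; b7: attacked by Qb6; b8: attacked by Qb6.
Legal moves for White: none.
Not in check and no legal moves → stalemate.

stalemate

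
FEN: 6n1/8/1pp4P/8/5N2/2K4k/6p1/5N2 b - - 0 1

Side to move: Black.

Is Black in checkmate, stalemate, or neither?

Black to move; black king on h3.
In check: yes, from the white knight on f4.
Legal moves for Black: Kh4, Kg4.
Black is in check but has 2 legal moves → neither.

neither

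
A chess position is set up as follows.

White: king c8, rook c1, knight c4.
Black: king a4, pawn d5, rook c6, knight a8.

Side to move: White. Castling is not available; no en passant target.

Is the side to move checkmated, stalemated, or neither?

White to move; white king on c8.
In check: yes, from the black rook on c6.
Legal moves for White: Kd8, Kb8, Kd7, Kb7.
White is in check but has 4 legal moves → neither.

neither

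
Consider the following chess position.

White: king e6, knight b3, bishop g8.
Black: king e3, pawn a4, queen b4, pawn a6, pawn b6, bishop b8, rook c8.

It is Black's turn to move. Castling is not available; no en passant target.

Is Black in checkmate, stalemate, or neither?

neither

Black to move; black king on e3.
In check: no.
Legal moves for Black include: Rxg8, Rf8, Re8+, Rd8, Rc7, Rc6+, Rc5, Rc4, Rc3, Rc2, Rc1, Bc7, Ba7, Bd6, Be5, Bf4, Bg3, Bh2, ... (list truncated; more exist).
Black has legal moves and is not in check → neither.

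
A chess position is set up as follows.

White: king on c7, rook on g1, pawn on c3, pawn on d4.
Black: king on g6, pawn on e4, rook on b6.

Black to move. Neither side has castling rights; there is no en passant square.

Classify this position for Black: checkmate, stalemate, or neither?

neither

Black to move; black king on g6.
In check: yes, from the white rook on g1.
King squares — f5: available; g5: attacked by Rg1; h5: available; f6: available; h6: available; f7: available; g7: attacked by Rg1; h7: available.
Legal moves for Black: Kh7, Kf7, Kh6, Kf6, Kh5, Kf5.
Black is in check but has 6 legal moves → neither.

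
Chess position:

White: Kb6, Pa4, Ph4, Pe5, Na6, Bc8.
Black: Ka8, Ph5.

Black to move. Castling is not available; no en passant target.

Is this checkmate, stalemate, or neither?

Black to move; black king on a8.
In check: no.
King squares — a7: attacked by Kb6; b7: attacked by Kb6; b8: attacked by Na6.
Legal moves for Black: none.
Not in check and no legal moves → stalemate.

stalemate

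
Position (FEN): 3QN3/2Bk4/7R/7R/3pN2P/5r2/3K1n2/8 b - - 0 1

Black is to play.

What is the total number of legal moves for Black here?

Black to move; king on d7.
In check: yes, from the white queen on d8.
Legal moves: none.
Count: 0.

0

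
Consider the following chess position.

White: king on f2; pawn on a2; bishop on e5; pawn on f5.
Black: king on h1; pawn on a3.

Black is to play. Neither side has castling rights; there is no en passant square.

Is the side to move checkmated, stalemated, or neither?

stalemate

Black to move; black king on h1.
In check: no.
King squares — g1: attacked by Kf2; g2: attacked by Kf2; h2: attacked by Be5.
Legal moves for Black: none.
Not in check and no legal moves → stalemate.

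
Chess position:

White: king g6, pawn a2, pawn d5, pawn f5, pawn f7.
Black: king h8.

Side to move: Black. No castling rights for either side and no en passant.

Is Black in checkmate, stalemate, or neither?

stalemate

Black to move; black king on h8.
In check: no.
King squares — g7: attacked by Kg6; h7: attacked by Kg6; g8: attacked by Pf7.
Legal moves for Black: none.
Not in check and no legal moves → stalemate.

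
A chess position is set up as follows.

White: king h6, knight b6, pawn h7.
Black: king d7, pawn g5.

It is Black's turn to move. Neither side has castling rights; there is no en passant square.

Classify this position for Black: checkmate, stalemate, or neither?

neither

Black to move; black king on d7.
In check: yes, from the white knight on b6.
Legal moves for Black: Ke8, Kd8, Ke7, Kc7, Ke6, Kd6, Kc6.
Black is in check but has 7 legal moves → neither.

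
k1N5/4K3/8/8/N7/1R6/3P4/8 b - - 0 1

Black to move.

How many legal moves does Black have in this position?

0

Black to move; king on a8.
In check: no.
Legal moves: none.
Count: 0.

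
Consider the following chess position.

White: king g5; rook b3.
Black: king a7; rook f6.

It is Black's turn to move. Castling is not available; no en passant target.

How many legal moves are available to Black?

16

Black to move; king on a7.
In check: no.
Legal moves: Ka8, Ka6, Rf8, Rf7, Rh6, Rg6+, Re6, Rd6, Rc6, Rb6, Ra6, Rf5+, Rf4, Rf3, Rf2, Rf1.
Count: 16.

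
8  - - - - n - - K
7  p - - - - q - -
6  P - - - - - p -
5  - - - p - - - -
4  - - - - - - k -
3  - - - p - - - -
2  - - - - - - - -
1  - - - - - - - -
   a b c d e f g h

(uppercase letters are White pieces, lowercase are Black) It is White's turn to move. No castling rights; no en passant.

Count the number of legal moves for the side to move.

White to move; king on h8.
In check: no.
Legal moves: none.
Count: 0.

0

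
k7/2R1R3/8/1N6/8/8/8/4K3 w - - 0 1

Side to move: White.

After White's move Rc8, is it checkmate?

After Rc8: black king on a8; in check: yes, from the white rook on c8.
King squares — a7: attacked by Nb5; b7: attacked by Re7; b8: attacked by Rc8.
Black has no legal moves → checkmate.

yes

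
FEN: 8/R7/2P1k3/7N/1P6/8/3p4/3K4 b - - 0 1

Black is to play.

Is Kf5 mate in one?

After Kf5: white king on d1; in check: no.
White is not in check, so this cannot be checkmate.

no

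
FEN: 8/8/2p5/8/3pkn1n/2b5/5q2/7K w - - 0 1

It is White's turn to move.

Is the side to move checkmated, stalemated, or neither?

stalemate

White to move; white king on h1.
In check: no.
King squares — g1: attacked by Qf2; g2: attacked by Qf2; h2: attacked by Qf2.
Legal moves for White: none.
Not in check and no legal moves → stalemate.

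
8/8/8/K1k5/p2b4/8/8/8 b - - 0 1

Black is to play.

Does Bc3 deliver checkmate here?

no

After Bc3: white king on a5; in check: yes, from the black bishop on c3.
White has 2 legal replies: Ka6, Kxa4.
In check but a legal move exists → not checkmate.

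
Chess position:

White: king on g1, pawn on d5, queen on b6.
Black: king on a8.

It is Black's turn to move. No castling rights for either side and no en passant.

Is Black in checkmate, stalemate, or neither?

stalemate

Black to move; black king on a8.
In check: no.
King squares — a7: attacked by Qb6; b7: attacked by Qb6; b8: attacked by Qb6.
Legal moves for Black: none.
Not in check and no legal moves → stalemate.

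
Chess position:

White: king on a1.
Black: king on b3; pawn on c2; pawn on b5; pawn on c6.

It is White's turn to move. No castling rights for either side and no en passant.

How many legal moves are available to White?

0

White to move; king on a1.
In check: no.
Legal moves: none.
Count: 0.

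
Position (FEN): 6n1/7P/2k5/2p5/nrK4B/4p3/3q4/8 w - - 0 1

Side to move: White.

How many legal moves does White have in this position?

0

White to move; king on c4.
In check: yes, from the black rook on b4.
Legal moves: none.
Count: 0.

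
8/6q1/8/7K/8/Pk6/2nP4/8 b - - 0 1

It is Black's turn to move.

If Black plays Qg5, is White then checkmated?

no

After Qg5: white king on h5; in check: yes, from the black queen on g5.
White has 1 legal reply: Kxg5.
In check but a legal move exists → not checkmate.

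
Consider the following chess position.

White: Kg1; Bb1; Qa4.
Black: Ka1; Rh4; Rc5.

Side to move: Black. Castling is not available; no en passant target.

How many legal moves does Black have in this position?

3

Black to move; king on a1.
In check: yes, from the white queen on a4.
Legal moves: Kb2, Kxb1, Rxa4.
Count: 3.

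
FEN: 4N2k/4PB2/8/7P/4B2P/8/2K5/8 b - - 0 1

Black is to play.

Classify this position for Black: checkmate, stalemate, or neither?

stalemate

Black to move; black king on h8.
In check: no.
King squares — g7: attacked by Ne8; h7: attacked by Be4; g8: attacked by Bf7.
Legal moves for Black: none.
Not in check and no legal moves → stalemate.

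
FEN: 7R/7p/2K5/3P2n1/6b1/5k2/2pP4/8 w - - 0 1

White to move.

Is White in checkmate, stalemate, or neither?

White to move; white king on c6.
In check: no.
Legal moves for White: Rg8, Rf8+, Re8, Rd8, Rc8, Rb8, Ra8, Rxh7, Kc7, Kb7, Kd6, Kb6, Kc5, Kb5, d6, d3, d4.
White has 17 legal moves and is not in check → neither.

neither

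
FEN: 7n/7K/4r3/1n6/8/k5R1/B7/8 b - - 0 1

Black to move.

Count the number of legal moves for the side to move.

6

Black to move; king on a3.
In check: yes, from the white rook on g3.
Legal moves: Kb4, Ka4, Kb2, Kxa2, Re3, Nc3.
Count: 6.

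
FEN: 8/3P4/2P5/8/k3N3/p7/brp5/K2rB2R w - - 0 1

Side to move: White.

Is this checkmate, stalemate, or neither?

White to move; white king on a1.
In check: yes, from the black rook on d1.
King squares — b1: attacked by Rd1; a2: attacked by Rb2; b2: attacked by Pa3.
Legal moves for White: none.
In check with no legal moves → checkmate.

checkmate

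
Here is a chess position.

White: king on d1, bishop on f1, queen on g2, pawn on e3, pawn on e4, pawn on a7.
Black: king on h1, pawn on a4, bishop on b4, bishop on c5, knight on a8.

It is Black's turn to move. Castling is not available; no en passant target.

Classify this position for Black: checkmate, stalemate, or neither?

Black to move; black king on h1.
In check: yes, from the white queen on g2.
King squares — g1: attacked by Qg2; g2: attacked by Bf1; h2: attacked by Qg2.
Legal moves for Black: none.
In check with no legal moves → checkmate.

checkmate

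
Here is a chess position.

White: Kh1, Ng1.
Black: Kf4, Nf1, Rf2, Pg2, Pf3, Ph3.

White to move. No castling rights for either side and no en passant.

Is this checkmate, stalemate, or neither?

White to move; white king on h1.
In check: yes, from the black pawn on g2.
King squares — g1: own knight; g2: attacked by Rf2; h2: attacked by Nf1.
Legal moves for White: none.
In check with no legal moves → checkmate.

checkmate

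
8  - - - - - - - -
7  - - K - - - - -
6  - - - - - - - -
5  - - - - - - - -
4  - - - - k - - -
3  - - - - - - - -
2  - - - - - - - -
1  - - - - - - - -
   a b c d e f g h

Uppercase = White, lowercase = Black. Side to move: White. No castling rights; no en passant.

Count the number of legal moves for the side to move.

White to move; king on c7.
In check: no.
Legal moves: Kd8, Kc8, Kb8, Kd7, Kb7, Kd6, Kc6, Kb6.
Count: 8.

8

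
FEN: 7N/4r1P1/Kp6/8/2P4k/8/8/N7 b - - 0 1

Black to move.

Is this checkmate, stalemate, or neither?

Black to move; black king on h4.
In check: no.
Legal moves for Black include: Re8, Rxg7, Rf7, Rd7, Rc7, Rb7, Ra7+, Re6, Re5, Re4, Re3, Re2, Re1, Kh5, Kg5, Kg4, Kh3, Kg3, ... (list truncated; more exist).
Black has legal moves and is not in check → neither.

neither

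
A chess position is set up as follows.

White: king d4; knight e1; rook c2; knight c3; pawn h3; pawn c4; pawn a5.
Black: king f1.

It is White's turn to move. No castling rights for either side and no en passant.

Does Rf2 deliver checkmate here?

After Rf2: black king on f1; in check: yes, from the white rook on f2.
Black has 3 legal replies: Kxf2, Kg1, Kxe1.
In check but a legal move exists → not checkmate.

no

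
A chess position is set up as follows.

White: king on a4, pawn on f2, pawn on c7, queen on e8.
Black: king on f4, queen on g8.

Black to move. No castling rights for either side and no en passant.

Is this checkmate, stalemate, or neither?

Black to move; black king on f4.
In check: no.
Legal moves for Black include: Qh8, Qf8, Qxe8+, Qh7, Qg7, Qf7, Qg6, Qe6, Qg5, Qd5, Qg4, Qc4+, Qg3, Qb3+, Qg2, Qa2+, Qg1, Kg5, ... (list truncated; more exist).
Black has legal moves and is not in check → neither.

neither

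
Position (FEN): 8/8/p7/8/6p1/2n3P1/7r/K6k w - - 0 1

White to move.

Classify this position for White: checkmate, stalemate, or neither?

stalemate

White to move; white king on a1.
In check: no.
King squares — b1: attacked by Nc3; a2: attacked by Rh2; b2: attacked by Rh2.
Legal moves for White: none.
Not in check and no legal moves → stalemate.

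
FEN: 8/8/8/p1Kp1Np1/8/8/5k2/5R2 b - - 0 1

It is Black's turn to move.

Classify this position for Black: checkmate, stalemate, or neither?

neither

Black to move; black king on f2.
In check: yes, from the white rook on f1.
King squares — e1: attacked by Rf1; f1: available; g1: attacked by Rf1; e2: available; g2: available; e3: attacked by Nf5; f3: attacked by Rf1; g3: attacked by Nf5.
Legal moves for Black: Kg2, Ke2, Kxf1.
Black is in check but has 3 legal moves → neither.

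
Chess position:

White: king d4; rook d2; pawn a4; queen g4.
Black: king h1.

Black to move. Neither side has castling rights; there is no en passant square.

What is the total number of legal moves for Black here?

Black to move; king on h1.
In check: no.
Legal moves: none.
Count: 0.

0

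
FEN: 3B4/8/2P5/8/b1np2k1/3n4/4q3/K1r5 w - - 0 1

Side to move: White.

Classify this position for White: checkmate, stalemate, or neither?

White to move; white king on a1.
In check: yes, from the black rook on c1.
King squares — b1: attacked by Rc1; a2: attacked by Qe2; b2: attacked by Qe2.
Legal moves for White: none.
In check with no legal moves → checkmate.

checkmate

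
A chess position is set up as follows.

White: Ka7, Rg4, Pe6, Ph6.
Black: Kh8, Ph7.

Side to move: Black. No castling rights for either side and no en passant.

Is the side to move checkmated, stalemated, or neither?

Black to move; black king on h8.
In check: no.
King squares — g7: attacked by Rg4; h7: own pawn; g8: attacked by Rg4.
Legal moves for Black: none.
Not in check and no legal moves → stalemate.

stalemate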